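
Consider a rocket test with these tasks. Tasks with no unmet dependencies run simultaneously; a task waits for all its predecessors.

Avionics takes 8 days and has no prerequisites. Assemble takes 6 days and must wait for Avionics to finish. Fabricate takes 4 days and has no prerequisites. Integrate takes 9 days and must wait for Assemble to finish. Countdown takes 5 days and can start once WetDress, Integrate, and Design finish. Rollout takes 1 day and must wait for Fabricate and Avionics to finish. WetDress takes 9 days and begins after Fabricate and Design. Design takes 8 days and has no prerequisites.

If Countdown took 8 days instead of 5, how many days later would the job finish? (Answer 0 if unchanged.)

3

As given, the longest chain is Avionics→Assemble→Integrate→Countdown = 8+6+9+5 = 28, so the finish is 28 days.
Since Countdown is critical, the +3 change carries straight to that chain (now 31 days).
The critical path is still Avionics→Assemble→Integrate→Countdown; finish is now 31 days.
Change in finish: 31 − 28 = +3 days.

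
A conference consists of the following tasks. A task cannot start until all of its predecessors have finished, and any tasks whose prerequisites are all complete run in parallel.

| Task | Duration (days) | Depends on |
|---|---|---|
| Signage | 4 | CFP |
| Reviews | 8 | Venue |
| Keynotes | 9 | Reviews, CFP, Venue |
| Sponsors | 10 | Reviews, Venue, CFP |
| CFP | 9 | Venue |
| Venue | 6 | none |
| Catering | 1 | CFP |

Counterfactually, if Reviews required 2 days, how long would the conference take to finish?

25

Baseline: Venue→CFP→Sponsors = 6+9+10 = 25 → 25 days.
Reviews is off the critical path — its longest chain is 24 days, giving 1 of slack.
No other chain overtakes it, so the finish is 25 days.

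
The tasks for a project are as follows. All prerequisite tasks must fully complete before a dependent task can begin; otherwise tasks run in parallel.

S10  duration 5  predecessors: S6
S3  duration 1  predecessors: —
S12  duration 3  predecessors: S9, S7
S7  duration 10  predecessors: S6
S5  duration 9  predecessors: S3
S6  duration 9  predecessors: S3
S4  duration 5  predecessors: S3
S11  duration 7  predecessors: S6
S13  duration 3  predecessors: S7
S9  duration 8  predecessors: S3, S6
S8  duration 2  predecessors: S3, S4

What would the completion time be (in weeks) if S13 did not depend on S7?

Before: longest chain S3→S6→S7→S12 = 1+9+10+3 = 23, finish 23.
Without S7→S13, S13's earliest start moves from 20 to 0.
After: S3→S6→S7→S12 = 1+9+10+3 = 23 → 23 weeks.

23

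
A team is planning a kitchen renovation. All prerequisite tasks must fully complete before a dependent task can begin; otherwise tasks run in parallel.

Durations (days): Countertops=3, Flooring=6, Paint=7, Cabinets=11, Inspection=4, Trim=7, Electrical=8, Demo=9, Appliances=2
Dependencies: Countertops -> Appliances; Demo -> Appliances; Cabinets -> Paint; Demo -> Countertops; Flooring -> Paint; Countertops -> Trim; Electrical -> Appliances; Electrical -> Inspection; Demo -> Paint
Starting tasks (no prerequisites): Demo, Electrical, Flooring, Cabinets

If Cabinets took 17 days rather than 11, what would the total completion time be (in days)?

24

The binding path is Demo→Countertops→Trim = 9+3+7 = 19; finish at 19 days.
Cabinets is off the critical path — its longest chain is 18 days, giving 1 of slack.
The binding chain switches to Cabinets→Paint = 17+7 = 24; finish 24 days.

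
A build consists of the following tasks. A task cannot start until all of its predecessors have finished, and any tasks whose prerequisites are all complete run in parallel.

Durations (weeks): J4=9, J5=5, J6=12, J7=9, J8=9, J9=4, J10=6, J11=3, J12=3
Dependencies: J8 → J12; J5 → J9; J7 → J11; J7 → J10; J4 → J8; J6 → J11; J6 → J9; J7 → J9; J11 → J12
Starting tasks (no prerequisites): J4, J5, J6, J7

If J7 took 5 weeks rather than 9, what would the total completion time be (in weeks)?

Actual critical path: J4→J8→J12 = 9+9+3 = 21 ⇒ 21 weeks.
The longest path through J7 is only 15 weeks, so J7 has float 6.
The critical path is still J4→J8→J12; finish is now 21 weeks.

21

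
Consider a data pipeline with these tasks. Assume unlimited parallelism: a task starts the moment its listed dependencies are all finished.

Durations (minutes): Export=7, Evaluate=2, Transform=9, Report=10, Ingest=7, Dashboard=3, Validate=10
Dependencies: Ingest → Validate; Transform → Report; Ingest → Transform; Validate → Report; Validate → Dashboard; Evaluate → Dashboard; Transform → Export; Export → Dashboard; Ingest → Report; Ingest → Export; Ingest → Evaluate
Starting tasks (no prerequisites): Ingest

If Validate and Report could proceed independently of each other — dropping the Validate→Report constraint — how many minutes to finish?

Before: longest chain Ingest→Validate→Report = 7+10+10 = 27, finish 27.
Without Validate→Report, Report's earliest start moves from 17 to 16.
New critical path: Ingest→Transform→Export→Dashboard = 7+9+7+3 = 26 ⇒ 26 minutes.

26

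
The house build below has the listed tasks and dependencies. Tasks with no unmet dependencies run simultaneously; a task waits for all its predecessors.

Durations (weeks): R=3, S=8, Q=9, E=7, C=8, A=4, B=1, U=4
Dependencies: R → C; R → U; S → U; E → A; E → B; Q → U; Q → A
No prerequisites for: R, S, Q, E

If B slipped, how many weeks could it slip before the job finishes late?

5

Q→A = 9+4 = 13 sets the makespan at 13 weeks.
B finishes as early as 8 and must finish by 13.
Slack of B = 12 − 7 = 5 weeks.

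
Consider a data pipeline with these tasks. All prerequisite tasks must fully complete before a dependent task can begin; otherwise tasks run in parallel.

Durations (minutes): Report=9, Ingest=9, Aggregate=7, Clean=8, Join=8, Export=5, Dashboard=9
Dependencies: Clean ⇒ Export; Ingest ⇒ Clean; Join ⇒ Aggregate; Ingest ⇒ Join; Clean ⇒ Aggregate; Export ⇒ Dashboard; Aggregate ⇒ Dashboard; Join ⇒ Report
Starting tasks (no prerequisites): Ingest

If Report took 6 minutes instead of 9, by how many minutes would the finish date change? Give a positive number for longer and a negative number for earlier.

Actual critical path: Ingest→Clean→Aggregate→Dashboard = 9+8+7+9 = 33 ⇒ 33 minutes.
Report has 7 minutes of float (longest path through it is 26).
No other chain overtakes it, so the finish is 33 minutes.
Change in finish: 33 − 33 = +0 minutes.

0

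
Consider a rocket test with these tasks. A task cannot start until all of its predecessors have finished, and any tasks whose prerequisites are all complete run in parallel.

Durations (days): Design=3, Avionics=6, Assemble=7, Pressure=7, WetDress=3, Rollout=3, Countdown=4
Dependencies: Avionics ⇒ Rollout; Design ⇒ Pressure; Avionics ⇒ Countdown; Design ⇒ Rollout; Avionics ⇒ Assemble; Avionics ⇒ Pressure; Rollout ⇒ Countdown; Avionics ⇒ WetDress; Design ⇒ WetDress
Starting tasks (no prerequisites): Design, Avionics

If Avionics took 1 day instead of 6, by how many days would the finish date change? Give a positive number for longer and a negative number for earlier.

As given, the longest chain is Avionics→Assemble = 6+7 = 13, so the finish is 13 days.
Avionics lies on that path, so at 1 day the path becomes 8 days.
Now Design→Pressure = 3+7 = 10 is longest, so the finish becomes 10 days.
Change in finish: 10 − 13 = -3 days.

-3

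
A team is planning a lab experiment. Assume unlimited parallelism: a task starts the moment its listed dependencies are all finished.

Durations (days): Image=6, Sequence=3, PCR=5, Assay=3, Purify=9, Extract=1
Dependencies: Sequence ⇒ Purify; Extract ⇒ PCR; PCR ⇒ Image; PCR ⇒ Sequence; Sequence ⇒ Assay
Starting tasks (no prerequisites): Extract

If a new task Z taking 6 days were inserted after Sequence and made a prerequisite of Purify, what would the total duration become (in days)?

24

Originally the project takes 18 days.
With Z inserted, Purify now waits for max(Sequence, Z).
New critical path: Extract→PCR→Sequence→Z→Purify = 1+5+3+6+9 = 24 ⇒ 24 days.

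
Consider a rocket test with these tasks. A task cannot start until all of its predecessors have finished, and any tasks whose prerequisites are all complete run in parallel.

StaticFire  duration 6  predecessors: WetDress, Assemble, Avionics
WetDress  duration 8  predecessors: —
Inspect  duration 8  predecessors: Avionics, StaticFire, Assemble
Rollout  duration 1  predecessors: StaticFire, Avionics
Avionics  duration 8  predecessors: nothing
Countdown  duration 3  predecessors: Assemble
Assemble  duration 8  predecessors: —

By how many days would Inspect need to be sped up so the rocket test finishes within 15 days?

Current finish: 22 days; target: 15.
Inspect is on every critical path, so each day cut from Inspect cuts the finish by one (this holds down to a finish of 15).
Need 22 − 15 = 7 days off Inspect → Inspect becomes 1 day, finish becomes 15.

7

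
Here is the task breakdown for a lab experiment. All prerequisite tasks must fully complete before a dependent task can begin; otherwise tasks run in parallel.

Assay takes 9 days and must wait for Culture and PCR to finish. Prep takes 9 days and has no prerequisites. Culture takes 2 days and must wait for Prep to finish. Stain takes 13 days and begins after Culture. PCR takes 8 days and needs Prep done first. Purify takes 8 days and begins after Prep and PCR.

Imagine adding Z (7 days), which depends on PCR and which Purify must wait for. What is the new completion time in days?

32

Originally the schedule takes 26 days.
With Z inserted, Purify now waits for max(Prep, PCR, Z).
New critical path: Prep→PCR→Z→Purify = 9+8+7+8 = 32 ⇒ 32 days.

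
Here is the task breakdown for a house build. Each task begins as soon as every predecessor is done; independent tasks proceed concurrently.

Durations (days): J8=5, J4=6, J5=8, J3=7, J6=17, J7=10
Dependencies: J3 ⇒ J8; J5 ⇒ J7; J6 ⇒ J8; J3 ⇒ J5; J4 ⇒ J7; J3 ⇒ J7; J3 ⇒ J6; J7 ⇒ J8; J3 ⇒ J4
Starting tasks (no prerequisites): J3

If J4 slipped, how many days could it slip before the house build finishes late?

Critical path: J3→J5→J7→J8 = 7+8+10+5 = 30, so the finish is 30 days.
J4 finishes as early as 13 and must finish by 15.
Slack of J4 = 9 − 7 = 2 days.

2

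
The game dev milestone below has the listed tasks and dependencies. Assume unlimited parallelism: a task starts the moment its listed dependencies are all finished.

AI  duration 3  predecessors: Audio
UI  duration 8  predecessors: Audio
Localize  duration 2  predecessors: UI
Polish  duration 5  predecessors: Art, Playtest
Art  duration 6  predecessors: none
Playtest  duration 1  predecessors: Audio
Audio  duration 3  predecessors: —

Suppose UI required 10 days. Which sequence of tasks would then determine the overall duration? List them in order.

Critical path before the change: Audio→UI→Localize = 3+8+2 = 13 giving 13 days.
UI is on the critical path; changing it to 10 makes that path 15 days.
No other chain overtakes it, so the finish is 15 days.

Audio, UI, Localize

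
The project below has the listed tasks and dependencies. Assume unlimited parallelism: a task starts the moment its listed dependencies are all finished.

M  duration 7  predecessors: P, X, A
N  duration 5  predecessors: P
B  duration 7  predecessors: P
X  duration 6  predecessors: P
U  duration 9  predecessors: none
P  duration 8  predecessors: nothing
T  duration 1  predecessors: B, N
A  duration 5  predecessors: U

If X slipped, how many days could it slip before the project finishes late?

0

U→A→M = 9+5+7 = 21 sets the makespan at 21 days.
Longest path through X: 21 days (earliest finish 14, latest finish 14).
Float = 21 − 21 = 0.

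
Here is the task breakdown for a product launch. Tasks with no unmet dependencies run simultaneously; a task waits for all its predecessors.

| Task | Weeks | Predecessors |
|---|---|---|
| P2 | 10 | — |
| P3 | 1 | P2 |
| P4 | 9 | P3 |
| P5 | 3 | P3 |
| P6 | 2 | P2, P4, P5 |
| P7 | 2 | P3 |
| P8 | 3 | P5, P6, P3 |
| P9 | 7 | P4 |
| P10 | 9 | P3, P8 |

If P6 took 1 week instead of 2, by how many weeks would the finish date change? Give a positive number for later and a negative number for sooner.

Baseline: P2→P3→P4→P6→P8→P10 = 10+1+9+2+3+9 = 34 → 34 weeks.
P6 is on the critical path; changing it to 1 makes that path 33 weeks.
No other chain overtakes it, so the finish is 33 weeks.
Change in finish: 33 − 34 = -1 weeks.

-1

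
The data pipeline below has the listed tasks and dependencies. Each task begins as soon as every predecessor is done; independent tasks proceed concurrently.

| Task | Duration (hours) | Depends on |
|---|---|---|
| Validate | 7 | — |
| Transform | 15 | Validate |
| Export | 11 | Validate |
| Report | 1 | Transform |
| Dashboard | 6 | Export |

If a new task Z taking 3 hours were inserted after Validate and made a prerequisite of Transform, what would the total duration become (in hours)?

26

Originally the job takes 24 hours.
With Z inserted, Transform now waits for max(Validate, Z).
New critical path: Validate→Z→Transform→Report = 7+3+15+1 = 26 ⇒ 26 hours.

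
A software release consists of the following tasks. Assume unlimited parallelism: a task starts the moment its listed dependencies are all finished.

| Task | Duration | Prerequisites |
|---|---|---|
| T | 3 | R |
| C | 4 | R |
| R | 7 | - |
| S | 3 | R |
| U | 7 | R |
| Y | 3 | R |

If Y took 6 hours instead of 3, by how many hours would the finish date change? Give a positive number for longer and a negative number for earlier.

0

As given, the longest chain is R→U = 7+7 = 14, so the finish is 14 hours.
Y is off the critical path — its longest chain is 10 hours, giving 4 of slack.
No other chain overtakes it, so the finish is 14 hours.
Change in finish: 14 − 14 = +0 hours.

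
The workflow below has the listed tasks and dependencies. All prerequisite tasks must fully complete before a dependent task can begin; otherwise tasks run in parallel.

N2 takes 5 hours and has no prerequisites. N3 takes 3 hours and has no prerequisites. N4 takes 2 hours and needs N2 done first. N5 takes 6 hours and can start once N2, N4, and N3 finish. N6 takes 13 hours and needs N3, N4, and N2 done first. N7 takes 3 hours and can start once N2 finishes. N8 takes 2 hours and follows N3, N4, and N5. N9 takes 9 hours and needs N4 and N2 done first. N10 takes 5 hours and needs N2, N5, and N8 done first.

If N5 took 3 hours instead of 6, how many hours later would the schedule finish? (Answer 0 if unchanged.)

0

The binding path is N2→N4→N5→N8→N10 = 5+2+6+2+5 = 20; finish at 20 hours.
Since N5 is critical, the -3 change carries straight to that chain (now 17 hours).
New critical path: N2→N4→N6 = 5+2+13 = 20 ⇒ 20 hours.
Change in finish: 20 − 20 = +0 hours.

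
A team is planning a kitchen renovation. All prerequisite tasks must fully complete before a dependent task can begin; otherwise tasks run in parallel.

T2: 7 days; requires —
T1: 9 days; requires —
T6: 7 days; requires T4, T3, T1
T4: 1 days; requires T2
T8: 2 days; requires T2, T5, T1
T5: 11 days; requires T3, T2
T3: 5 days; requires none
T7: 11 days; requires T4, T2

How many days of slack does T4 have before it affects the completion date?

1

T2→T5→T8 = 7+11+2 = 20 sets the makespan at 20 days.
The longest chain containing T4 totals 19 days.
So T4 can slip 9 − 8 = 1 day.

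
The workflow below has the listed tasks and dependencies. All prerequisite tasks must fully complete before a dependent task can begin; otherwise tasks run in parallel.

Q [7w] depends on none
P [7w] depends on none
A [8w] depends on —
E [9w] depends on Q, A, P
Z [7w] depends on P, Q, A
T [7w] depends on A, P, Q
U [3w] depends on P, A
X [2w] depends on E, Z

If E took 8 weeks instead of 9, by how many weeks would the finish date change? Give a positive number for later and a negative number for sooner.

-1

As given, the longest chain is A→E→X = 8+9+2 = 19, so the finish is 19 weeks.
E is on the critical path; changing it to 8 makes that path 18 weeks.
That remains the longest chain; total 18 weeks.
Change in finish: 18 − 19 = -1 weeks.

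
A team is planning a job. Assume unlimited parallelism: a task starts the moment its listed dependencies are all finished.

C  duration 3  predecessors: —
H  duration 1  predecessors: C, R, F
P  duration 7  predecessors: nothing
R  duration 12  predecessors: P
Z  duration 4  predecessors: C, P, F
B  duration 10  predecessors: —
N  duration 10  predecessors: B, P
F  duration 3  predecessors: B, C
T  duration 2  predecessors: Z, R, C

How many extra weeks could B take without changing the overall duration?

The longest chain is P→R→T = 7+12+2 = 21; overall finish 21 weeks.
Longest path through B: 20 weeks (earliest finish 10, latest finish 11).
So B can slip 11 − 10 = 1 week.

1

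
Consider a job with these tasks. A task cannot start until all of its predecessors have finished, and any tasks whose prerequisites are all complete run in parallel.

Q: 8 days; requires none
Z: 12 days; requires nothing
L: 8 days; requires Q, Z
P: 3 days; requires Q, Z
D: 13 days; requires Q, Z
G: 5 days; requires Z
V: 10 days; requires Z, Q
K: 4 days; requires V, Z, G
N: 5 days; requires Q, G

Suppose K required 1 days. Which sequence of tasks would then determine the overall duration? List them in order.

The binding path is Z→V→K = 12+10+4 = 26; finish at 26 days.
Since K is critical, the -3 change carries straight to that chain (now 23 days).
New critical path: Z→D = 12+13 = 25 ⇒ 25 days.

Z, D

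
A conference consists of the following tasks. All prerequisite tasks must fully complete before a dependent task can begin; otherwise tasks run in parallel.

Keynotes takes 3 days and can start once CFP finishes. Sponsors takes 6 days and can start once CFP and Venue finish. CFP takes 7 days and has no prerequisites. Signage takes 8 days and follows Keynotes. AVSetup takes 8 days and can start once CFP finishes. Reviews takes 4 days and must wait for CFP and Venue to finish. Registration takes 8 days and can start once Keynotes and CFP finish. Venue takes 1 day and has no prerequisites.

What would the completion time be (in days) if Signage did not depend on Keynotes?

18

Original critical path: CFP→Keynotes→Registration = 7+3+8 = 18 ⇒ 18 days.
Without Keynotes→Signage, Signage's earliest start moves from 10 to 0.
The longest chain is now CFP→Keynotes→Registration = 7+3+8 = 18, so the job takes 18 days.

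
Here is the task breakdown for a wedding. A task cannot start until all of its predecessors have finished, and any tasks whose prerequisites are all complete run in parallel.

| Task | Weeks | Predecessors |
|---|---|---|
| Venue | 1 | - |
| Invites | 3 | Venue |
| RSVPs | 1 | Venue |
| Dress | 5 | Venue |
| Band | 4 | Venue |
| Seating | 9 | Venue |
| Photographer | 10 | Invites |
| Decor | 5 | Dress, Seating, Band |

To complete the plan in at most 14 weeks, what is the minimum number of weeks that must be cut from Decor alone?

Current finish: 15 weeks; target: 14.
Decor is on every critical path, so each week cut from Decor cuts the finish by one (this holds down to a finish of 14).
Need 15 − 14 = 1 week off Decor → Decor becomes 4 weeks, finish becomes 14.

1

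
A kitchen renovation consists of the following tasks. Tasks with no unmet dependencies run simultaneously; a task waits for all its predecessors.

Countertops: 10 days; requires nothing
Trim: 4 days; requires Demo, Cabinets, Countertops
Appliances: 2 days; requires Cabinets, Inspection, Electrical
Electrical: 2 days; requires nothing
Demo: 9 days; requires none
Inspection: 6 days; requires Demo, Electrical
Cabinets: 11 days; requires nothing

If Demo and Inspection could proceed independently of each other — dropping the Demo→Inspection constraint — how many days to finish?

15

With the dependency in place, Demo→Inspection→Appliances = 9+6+2 = 17 sets the finish at 17 days.
Without Demo→Inspection, Inspection's earliest start moves from 9 to 2.
New critical path: Cabinets→Trim = 11+4 = 15 ⇒ 15 days.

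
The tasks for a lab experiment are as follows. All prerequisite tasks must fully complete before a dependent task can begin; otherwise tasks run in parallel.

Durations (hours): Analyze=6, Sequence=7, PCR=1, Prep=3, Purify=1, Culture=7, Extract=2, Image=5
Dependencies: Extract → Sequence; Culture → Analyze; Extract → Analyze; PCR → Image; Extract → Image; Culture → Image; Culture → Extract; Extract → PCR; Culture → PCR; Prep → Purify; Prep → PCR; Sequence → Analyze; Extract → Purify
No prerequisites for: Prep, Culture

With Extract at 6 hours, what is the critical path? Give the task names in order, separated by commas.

As given, the longest chain is Culture→Extract→Sequence→Analyze = 7+2+7+6 = 22, so the finish is 22 hours.
Extract is on the critical path; changing it to 6 makes that path 26 hours.
No other chain overtakes it, so the finish is 26 hours.

Culture, Extract, Sequence, Analyze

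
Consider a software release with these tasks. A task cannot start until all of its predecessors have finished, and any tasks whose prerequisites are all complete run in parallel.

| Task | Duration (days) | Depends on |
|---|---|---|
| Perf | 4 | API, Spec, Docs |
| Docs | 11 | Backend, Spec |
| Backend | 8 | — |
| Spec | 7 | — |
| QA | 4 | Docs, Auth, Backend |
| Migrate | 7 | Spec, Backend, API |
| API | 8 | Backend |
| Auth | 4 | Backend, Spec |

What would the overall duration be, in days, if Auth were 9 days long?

Baseline: Backend→API→Migrate = 8+8+7 = 23 → 23 days.
Auth has 7 days of float (longest path through it is 16).
No other chain overtakes it, so the finish is 23 days.

23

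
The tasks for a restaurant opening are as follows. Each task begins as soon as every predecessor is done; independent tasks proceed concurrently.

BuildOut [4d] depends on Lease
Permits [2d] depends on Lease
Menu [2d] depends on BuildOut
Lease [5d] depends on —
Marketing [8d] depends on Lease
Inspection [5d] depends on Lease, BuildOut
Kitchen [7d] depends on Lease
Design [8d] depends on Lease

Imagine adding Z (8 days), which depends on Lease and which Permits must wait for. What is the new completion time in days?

Originally the project takes 14 days.
With Z inserted, Permits now waits for max(Lease, Z).
New critical path: Lease→Z→Permits = 5+8+2 = 15 ⇒ 15 days.

15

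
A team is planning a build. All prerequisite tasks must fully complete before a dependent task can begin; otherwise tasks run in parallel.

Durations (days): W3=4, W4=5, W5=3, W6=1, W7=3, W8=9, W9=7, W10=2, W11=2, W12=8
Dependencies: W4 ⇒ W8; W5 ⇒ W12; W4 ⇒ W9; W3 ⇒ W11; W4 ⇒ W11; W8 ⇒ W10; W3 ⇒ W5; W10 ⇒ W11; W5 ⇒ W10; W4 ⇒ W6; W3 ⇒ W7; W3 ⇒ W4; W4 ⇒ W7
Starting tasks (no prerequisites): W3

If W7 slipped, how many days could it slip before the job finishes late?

W3→W4→W8→W10→W11 = 4+5+9+2+2 = 22 sets the makespan at 22 days.
Longest path through W7: 12 days (earliest finish 12, latest finish 22).
So W7 can slip 22 − 12 = 10 days.

10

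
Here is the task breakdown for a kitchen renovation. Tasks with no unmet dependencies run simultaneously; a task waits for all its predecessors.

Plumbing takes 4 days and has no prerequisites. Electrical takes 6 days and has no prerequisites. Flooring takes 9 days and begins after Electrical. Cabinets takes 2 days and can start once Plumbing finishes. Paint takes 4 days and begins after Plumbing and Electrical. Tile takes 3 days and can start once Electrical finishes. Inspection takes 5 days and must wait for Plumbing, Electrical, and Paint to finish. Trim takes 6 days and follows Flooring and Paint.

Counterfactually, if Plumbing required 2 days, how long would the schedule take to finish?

The binding path is Electrical→Flooring→Trim = 6+9+6 = 21; finish at 21 days.
Plumbing is off the critical path — its longest chain is 14 days, giving 7 of slack.
That remains the longest chain; total 21 days.

21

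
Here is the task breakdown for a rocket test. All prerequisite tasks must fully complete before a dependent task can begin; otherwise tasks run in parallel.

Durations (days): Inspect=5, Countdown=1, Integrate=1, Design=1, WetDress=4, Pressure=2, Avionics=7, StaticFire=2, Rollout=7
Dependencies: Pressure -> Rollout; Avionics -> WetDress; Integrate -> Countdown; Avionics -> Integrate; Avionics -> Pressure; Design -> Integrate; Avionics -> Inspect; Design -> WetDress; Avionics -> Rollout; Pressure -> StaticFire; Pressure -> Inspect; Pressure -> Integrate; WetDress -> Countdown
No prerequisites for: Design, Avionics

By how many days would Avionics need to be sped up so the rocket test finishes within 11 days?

5

Current finish: 16 days; target: 11.
Avionics is on every critical path, so each day cut from Avionics cuts the finish by one (this holds down to a finish of 10).
Need 16 − 11 = 5 days off Avionics → Avionics becomes 2 days, finish becomes 11.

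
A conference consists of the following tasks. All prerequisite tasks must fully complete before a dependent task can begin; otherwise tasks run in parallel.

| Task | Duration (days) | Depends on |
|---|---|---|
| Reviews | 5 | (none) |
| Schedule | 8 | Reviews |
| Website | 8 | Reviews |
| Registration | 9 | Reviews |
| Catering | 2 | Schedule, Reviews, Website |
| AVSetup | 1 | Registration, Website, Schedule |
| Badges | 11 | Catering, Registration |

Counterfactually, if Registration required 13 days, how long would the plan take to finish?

The binding path is Reviews→Schedule→Catering→Badges = 5+8+2+11 = 26; finish at 26 days.
The longest path through Registration is only 25 days, so Registration has float 1.
The binding chain switches to Reviews→Registration→Badges = 5+13+11 = 29; finish 29 days.

29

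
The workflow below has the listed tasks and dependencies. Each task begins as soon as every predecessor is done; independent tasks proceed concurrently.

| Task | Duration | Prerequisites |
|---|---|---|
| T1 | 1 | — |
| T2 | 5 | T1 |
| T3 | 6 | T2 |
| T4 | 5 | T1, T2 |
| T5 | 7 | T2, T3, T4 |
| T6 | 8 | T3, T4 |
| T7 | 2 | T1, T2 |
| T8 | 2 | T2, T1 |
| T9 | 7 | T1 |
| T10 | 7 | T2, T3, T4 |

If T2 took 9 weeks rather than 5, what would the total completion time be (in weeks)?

Critical path before the change: T1→T2→T3→T6 = 1+5+6+8 = 20 giving 20 weeks.
Since T2 is critical, the +4 change carries straight to that chain (now 24 weeks).
That remains the longest chain; total 24 weeks.

24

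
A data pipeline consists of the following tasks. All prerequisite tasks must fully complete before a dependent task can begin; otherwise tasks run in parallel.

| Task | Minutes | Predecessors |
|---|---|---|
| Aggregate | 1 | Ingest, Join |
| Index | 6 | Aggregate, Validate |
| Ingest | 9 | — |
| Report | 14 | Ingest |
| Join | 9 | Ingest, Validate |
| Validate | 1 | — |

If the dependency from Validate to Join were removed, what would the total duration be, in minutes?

With the dependency in place, Ingest→Join→Aggregate→Index = 9+9+1+6 = 25 sets the finish at 25 minutes.
Dropping Validate→Join doesn't change Join's earliest start (9); another predecessor still binds.
After: Ingest→Join→Aggregate→Index = 9+9+1+6 = 25 → 25 minutes.

25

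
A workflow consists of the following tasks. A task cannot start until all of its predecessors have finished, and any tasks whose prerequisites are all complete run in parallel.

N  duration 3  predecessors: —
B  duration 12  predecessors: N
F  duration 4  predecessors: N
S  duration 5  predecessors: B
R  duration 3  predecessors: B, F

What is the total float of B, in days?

Critical path: N→B→S = 3+12+5 = 20, so the finish is 20 days.
The longest chain containing B totals 20 days.
Float = 20 − 20 = 0.

0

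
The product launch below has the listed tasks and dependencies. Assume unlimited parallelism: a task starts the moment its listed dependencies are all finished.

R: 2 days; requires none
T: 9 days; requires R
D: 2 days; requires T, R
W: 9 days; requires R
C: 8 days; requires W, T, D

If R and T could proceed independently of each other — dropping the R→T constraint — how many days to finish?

19

With the dependency in place, R→T→D→C = 2+9+2+8 = 21 sets the finish at 21 days.
Without R→T, T's earliest start moves from 2 to 0.
The longest chain is now R→W→C = 2+9+8 = 19, so the schedule takes 19 days.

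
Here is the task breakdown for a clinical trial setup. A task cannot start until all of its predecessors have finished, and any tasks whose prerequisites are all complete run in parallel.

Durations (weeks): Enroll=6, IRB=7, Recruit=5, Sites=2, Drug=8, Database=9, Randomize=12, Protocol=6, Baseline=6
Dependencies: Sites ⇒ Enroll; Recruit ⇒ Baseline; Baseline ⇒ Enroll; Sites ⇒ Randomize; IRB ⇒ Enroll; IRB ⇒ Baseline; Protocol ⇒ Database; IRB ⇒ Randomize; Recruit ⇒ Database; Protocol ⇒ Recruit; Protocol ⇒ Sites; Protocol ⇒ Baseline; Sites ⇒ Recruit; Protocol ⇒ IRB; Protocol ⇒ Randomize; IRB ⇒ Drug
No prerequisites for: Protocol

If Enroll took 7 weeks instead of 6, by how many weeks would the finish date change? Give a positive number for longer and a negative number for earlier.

1

Critical path before the change: Protocol→IRB→Baseline→Enroll = 6+7+6+6 = 25 giving 25 weeks.
Enroll is on the critical path; changing it to 7 makes that path 26 weeks.
No other chain overtakes it, so the finish is 26 weeks.
Change in finish: 26 − 25 = +1 weeks.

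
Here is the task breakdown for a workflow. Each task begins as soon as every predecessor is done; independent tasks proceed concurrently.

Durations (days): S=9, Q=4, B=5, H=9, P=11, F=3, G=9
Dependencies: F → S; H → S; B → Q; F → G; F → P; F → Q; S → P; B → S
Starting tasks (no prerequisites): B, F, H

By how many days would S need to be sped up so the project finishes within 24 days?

5

Current finish: 29 days; target: 24.
S is on every critical path, so each day cut from S cuts the finish by one (this holds down to a finish of 21).
Need 29 − 24 = 5 days off S → S becomes 4 days, finish becomes 24.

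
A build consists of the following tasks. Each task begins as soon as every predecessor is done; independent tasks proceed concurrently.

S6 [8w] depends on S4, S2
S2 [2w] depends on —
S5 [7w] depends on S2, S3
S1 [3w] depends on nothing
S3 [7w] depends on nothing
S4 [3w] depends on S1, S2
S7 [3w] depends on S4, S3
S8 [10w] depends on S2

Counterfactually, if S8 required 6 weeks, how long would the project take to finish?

14

As given, the longest chain is S1→S4→S6 = 3+3+8 = 14, so the finish is 14 weeks.
S8 has 2 weeks of float (longest path through it is 12).
No other chain overtakes it, so the finish is 14 weeks.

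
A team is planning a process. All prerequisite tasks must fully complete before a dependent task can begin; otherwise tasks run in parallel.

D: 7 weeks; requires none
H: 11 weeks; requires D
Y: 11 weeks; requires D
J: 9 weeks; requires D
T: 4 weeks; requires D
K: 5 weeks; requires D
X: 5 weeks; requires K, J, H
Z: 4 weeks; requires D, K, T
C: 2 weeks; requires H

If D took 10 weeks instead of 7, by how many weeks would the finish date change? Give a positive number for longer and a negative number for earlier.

3

Critical path before the change: D→H→X = 7+11+5 = 23 giving 23 weeks.
D lies on that path, so at 10 weeks the path becomes 26 weeks.
That remains the longest chain; total 26 weeks.
Change in finish: 26 − 23 = +3 weeks.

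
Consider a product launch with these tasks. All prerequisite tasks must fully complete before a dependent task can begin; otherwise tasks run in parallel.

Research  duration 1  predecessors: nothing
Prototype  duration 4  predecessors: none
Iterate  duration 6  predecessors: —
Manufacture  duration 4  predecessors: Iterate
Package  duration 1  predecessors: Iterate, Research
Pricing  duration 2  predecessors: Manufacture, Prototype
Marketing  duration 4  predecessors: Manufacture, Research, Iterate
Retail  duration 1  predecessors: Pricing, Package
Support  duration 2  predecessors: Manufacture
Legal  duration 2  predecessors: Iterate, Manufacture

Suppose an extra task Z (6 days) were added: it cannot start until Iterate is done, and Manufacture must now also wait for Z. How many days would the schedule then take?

Originally the schedule takes 14 days.
With Z inserted, Manufacture now waits for max(Iterate, Z).
New critical path: Iterate→Z→Manufacture→Marketing = 6+6+4+4 = 20 ⇒ 20 days.

20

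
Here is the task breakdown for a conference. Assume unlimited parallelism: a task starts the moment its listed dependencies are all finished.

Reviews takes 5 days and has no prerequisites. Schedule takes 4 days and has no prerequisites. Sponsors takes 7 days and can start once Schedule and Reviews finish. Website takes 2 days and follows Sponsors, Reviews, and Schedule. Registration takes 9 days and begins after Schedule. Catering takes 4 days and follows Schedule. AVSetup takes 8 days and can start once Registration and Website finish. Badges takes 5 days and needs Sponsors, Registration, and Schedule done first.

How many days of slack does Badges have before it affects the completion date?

Critical path: Reviews→Sponsors→Website→AVSetup = 5+7+2+8 = 22, so the finish is 22 days.
The longest chain containing Badges totals 18 days.
So Badges can slip 22 − 18 = 4 days.

4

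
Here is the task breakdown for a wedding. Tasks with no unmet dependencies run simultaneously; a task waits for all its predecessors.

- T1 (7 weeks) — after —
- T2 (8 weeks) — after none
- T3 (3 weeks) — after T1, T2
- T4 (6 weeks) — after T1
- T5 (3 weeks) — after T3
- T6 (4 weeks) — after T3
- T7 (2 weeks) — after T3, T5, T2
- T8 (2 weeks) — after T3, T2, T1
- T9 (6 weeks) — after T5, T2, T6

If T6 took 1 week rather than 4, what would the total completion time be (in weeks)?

20

Critical path before the change: T2→T3→T6→T9 = 8+3+4+6 = 21 giving 21 weeks.
Since T6 is critical, the -3 change carries straight to that chain (now 18 weeks).
The binding chain switches to T2→T3→T5→T9 = 8+3+3+6 = 20; finish 20 weeks.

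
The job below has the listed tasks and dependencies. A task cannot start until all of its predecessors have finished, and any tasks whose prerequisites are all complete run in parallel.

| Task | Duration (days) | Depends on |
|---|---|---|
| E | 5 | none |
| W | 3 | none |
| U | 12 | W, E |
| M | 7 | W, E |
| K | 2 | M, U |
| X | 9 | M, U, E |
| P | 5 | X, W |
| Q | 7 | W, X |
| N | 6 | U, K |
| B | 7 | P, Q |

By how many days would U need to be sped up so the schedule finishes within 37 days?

Current finish: 40 days; target: 37.
U is on every critical path, so each day cut from U cuts the finish by one (this holds down to a finish of 35).
Need 40 − 37 = 3 days off U → U becomes 9 days, finish becomes 37.

3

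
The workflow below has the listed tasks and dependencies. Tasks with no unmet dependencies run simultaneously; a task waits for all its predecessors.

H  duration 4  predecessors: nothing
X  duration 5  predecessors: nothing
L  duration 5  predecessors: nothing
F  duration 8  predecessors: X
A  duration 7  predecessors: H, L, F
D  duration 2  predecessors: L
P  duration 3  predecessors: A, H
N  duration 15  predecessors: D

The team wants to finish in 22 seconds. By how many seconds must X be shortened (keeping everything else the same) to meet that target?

Current finish: 23 seconds; target: 22.
X is on every critical path, so each second cut from X cuts the finish by one (this holds down to a finish of 22).
Need 23 − 22 = 1 second off X → X becomes 4 seconds, finish becomes 22.

1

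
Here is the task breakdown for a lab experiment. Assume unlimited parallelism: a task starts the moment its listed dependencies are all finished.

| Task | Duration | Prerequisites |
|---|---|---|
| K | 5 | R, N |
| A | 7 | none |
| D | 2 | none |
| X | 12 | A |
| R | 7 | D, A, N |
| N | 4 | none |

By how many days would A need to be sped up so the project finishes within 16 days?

Current finish: 19 days; target: 16.
A is on every critical path, so each day cut from A cuts the finish by one (this holds down to a finish of 16).
Need 19 − 16 = 3 days off A → A becomes 4 days, finish becomes 16.

3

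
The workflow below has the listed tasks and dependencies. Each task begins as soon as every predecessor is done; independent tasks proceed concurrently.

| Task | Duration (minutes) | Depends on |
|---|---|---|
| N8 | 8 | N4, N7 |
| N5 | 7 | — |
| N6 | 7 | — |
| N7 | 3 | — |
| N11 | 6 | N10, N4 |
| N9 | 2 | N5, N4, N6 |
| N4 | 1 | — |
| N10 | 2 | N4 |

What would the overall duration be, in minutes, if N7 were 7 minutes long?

15

The binding path is N7→N8 = 3+8 = 11; finish at 11 minutes.
N7 lies on that path, so at 7 minutes the path becomes 15 minutes.
No other chain overtakes it, so the finish is 15 minutes.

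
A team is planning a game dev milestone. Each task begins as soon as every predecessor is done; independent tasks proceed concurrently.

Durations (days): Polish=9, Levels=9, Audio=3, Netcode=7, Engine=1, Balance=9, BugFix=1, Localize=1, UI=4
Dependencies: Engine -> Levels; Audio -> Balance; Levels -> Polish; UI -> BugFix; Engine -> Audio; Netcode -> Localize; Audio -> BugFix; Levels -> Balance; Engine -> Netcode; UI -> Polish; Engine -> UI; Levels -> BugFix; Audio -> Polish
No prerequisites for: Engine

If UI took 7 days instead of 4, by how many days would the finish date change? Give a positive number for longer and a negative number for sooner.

0

Baseline: Engine→Levels→Balance = 1+9+9 = 19 → 19 days.
UI is off the critical path — its longest chain is 14 days, giving 5 of slack.
No other chain overtakes it, so the finish is 19 days.
Change in finish: 19 − 19 = +0 days.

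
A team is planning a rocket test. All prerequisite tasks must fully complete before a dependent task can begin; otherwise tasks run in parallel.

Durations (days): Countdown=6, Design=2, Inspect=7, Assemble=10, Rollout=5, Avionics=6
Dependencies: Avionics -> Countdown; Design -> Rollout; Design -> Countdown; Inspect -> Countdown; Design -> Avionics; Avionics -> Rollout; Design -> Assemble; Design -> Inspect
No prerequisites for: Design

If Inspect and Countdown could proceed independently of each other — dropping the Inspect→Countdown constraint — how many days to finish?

14

Original critical path: Design→Inspect→Countdown = 2+7+6 = 15 ⇒ 15 days.
Without Inspect→Countdown, Countdown's earliest start moves from 9 to 8.
New critical path: Design→Avionics→Countdown = 2+6+6 = 14 ⇒ 14 days.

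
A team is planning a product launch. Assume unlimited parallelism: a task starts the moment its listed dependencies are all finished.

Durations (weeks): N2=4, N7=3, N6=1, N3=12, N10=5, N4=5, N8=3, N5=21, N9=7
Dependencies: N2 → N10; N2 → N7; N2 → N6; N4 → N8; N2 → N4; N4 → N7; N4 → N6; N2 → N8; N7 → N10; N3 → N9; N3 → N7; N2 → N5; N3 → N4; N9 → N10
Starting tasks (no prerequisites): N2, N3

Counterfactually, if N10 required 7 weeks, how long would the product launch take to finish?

Actual critical path: N3→N4→N7→N10 = 12+5+3+5 = 25 ⇒ 25 weeks.
N10 lies on that path, so at 7 weeks the path becomes 27 weeks.
No other chain overtakes it, so the finish is 27 weeks.

27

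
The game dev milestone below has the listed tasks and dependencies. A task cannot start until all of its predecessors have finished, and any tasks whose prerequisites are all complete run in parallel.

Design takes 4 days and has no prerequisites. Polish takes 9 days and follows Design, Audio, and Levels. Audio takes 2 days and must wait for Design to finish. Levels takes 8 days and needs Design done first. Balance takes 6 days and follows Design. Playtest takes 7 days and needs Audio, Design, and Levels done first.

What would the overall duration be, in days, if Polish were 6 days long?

19

The binding path is Design→Levels→Polish = 4+8+9 = 21; finish at 21 days.
Polish is on the critical path; changing it to 6 makes that path 18 days.
New critical path: Design→Levels→Playtest = 4+8+7 = 19 ⇒ 19 days.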